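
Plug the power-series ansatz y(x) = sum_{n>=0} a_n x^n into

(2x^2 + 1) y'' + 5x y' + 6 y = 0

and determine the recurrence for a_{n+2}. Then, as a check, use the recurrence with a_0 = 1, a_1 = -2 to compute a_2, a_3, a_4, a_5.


Substitute y = sum_n a_n x^n.
(1 + 2 x^2) y'' contributes (n+2)(n+1) a_{n+2} + 2 n(n-1) a_n at x^n.
5 x y'(x) contributes 5 n a_n at x^n.
6 y(x) contributes 6 a_n at x^n.
Matching x^n: (n+2)(n+1) a_{n+2} + (2 n(n-1) + 5 n + 6) a_n = 0.
Thus a_{n+2} = (-2 n(n-1) - 5 n - 6) / ((n+1)(n+2)) * a_n.

Check with a_0 = 1, a_1 = -2 (apply the recurrence for n = 0, 1, 2, 3): a_0 = 1, a_1 = -2, a_2 = -3, a_3 = 11/3, a_4 = 5, a_5 = -121/20.

a_(n+2) = (-2 n(n-1) - 5 n - 6) / ((n+1)(n+2)) * a_n; check: a_0 = 1, a_1 = -2, a_2 = -3, a_3 = 11/3, a_4 = 5, a_5 = -121/20


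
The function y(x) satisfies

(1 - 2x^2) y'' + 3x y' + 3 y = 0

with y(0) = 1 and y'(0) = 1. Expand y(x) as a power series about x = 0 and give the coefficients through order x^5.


Ansatz: y(x) = sum_{n>=0} a_n x^n, so y'(x) = sum_{n>=1} n a_n x^(n-1) and y''(x) = sum_{n>=2} n(n-1) a_n x^(n-2).
Substitute into P(x) y'' + Q(x) y' + R(x) y = 0 with P(x) = 1 - 2x^2, Q(x) = 3x, R(x) = 3, and match powers of x.
Initial conditions: a_0 = 1, a_1 = 1.
Setting the coefficient of each power of x to zero and solving order by order (substituting the coefficients already found):
  x^0: 2 a_2 + 3 a_0 = 0  ->  2 a_2 = -3 a_0 = -3  ->  a_2 = -3/2
  x^1: 6 a_3 + 6 a_1 = 0  ->  6 a_3 = -6 a_1 = -6  ->  a_3 = -1
  x^2: 12 a_4 + 5 a_2 = 0  ->  12 a_4 = -5 a_2 = 15/2  ->  a_4 = 5/8
  x^3: 20 a_5 = 0  ->  a_5 = 0
Truncated series: y(x) = 1 + x - (3/2) x^2 - x^3 + (5/8) x^4 + O(x^6).

a_0 = 1; a_1 = 1; a_2 = -3/2; a_3 = -1; a_4 = 5/8; a_5 = 0


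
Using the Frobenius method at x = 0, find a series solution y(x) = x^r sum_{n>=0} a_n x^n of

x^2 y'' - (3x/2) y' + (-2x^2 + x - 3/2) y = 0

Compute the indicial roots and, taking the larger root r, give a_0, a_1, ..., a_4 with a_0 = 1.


Write in Frobenius form y'' + (p(x)/x) y' + (q(x)/x^2) y = 0:
  p(x) = -3/2,  q(x) = -2x^2 + x - 3/2.
Indicial equation: r(r-1) + (-3/2) r + (-3/2) = 0 -> roots r_1 = 3, r_2 = -1/2.
Take r = r_1 = 3. Let y(x) = x^r sum_{n>=0} a_n x^n with a_0 = 1.
Substitute y = x^r sum a_n x^n and match x^{r+n}. The recurrence is
  D(n) a_n + 1 a_{n-1} - 2 a_{n-2} = 0,  where D(n) = (r+n)(r+n-1) + (-3/2)(r+n) + (-3/2).
  a_n = [-1 a_{n-1} + 2 a_{n-2}] / D(n).
Since the indicial polynomial factors as (r - r_1)(r - r_2), D(n) = (r_1 + n - r_1)(r_1 + n - r_2) = n(n + 7/2).
Evaluating step by step (a_0 = 1):
  n = 1: D(1) = 1(1 + 7/2) = 9/2; numerator = -1(1) = -1; a_1 = (-1)/(9/2) = -2/9
  n = 2: D(2) = 2(2 + 7/2) = 11; numerator = -1(-2/9) + 2(1) = 20/9; a_2 = (20/9)/(11) = 20/99
  n = 3: D(3) = 3(3 + 7/2) = 39/2; numerator = -1(20/99) + 2(-2/9) = -64/99; a_3 = (-64/99)/(39/2) = -128/3861
  n = 4: D(4) = 4(4 + 7/2) = 30; numerator = -1(-128/3861) + 2(20/99) = 1688/3861; a_4 = (1688/3861)/(30) = 844/57915

r = 3; a_0 = 1; a_1 = -2/9; a_2 = 20/99; a_3 = -128/3861; a_4 = 844/57915


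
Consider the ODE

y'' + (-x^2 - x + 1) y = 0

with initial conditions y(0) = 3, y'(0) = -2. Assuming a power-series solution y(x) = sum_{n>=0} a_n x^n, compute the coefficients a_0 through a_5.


Ansatz: y(x) = sum_{n>=0} a_n x^n, so y'(x) = sum_{n>=1} n a_n x^(n-1) and y''(x) = sum_{n>=2} n(n-1) a_n x^(n-2).
Substitute into P(x) y'' + Q(x) y' + R(x) y = 0 with P(x) = 1, Q(x) = 0, R(x) = -x^2 - x + 1, and match powers of x.
Initial conditions: a_0 = 3, a_1 = -2.
Setting the coefficient of each power of x to zero and solving order by order (substituting the coefficients already found):
  x^0: 2 a_2 + a_0 = 0  ->  2 a_2 = -a_0 = -3  ->  a_2 = -3/2
  x^1: 6 a_3 + a_1 - a_0 = 0  ->  6 a_3 = -a_1 + a_0 = 5  ->  a_3 = 5/6
  x^2: 12 a_4 + a_2 - a_1 - a_0 = 0  ->  12 a_4 = -a_2 + a_1 + a_0 = 5/2  ->  a_4 = 5/24
  x^3: 20 a_5 + a_3 - a_2 - a_1 = 0  ->  20 a_5 = -a_3 + a_2 + a_1 = -13/3  ->  a_5 = -13/60
Truncated series: y(x) = 3 - 2 x - (3/2) x^2 + (5/6) x^3 + (5/24) x^4 - (13/60) x^5 + O(x^6).

a_0 = 3; a_1 = -2; a_2 = -3/2; a_3 = 5/6; a_4 = 5/24; a_5 = -13/60


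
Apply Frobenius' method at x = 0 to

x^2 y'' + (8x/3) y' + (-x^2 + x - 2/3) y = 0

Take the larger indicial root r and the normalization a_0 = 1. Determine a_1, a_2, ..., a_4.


Write in Frobenius form y'' + (p(x)/x) y' + (q(x)/x^2) y = 0:
  p(x) = 8/3,  q(x) = -x^2 + x - 2/3.
Indicial equation: r(r-1) + (8/3) r + (-2/3) = 0 -> roots r_1 = 1/3, r_2 = -2.
Take r = r_1 = 1/3. Let y(x) = x^r sum_{n>=0} a_n x^n with a_0 = 1.
Substitute y = x^r sum a_n x^n and match x^{r+n}. The recurrence is
  D(n) a_n + 1 a_{n-1} - 1 a_{n-2} = 0,  where D(n) = (r+n)(r+n-1) + (8/3)(r+n) + (-2/3).
  a_n = [-1 a_{n-1} + 1 a_{n-2}] / D(n).
Since the indicial polynomial factors as (r - r_1)(r - r_2), D(n) = (r_1 + n - r_1)(r_1 + n - r_2) = n(n + 7/3).
Evaluating step by step (a_0 = 1):
  n = 1: D(1) = 1(1 + 7/3) = 10/3; numerator = -1(1) = -1; a_1 = (-1)/(10/3) = -3/10
  n = 2: D(2) = 2(2 + 7/3) = 26/3; numerator = -1(-3/10) + 1(1) = 13/10; a_2 = (13/10)/(26/3) = 3/20
  n = 3: D(3) = 3(3 + 7/3) = 16; numerator = -1(3/20) + 1(-3/10) = -9/20; a_3 = (-9/20)/(16) = -9/320
  n = 4: D(4) = 4(4 + 7/3) = 76/3; numerator = -1(-9/320) + 1(3/20) = 57/320; a_4 = (57/320)/(76/3) = 9/1280

r = 1/3; a_0 = 1; a_1 = -3/10; a_2 = 3/20; a_3 = -9/320; a_4 = 9/1280


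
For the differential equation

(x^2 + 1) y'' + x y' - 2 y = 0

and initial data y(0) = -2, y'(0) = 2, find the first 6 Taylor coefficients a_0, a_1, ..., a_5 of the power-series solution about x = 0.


Ansatz: y(x) = sum_{n>=0} a_n x^n, so y'(x) = sum_{n>=1} n a_n x^(n-1) and y''(x) = sum_{n>=2} n(n-1) a_n x^(n-2).
Substitute into P(x) y'' + Q(x) y' + R(x) y = 0 with P(x) = x^2 + 1, Q(x) = x, R(x) = -2, and match powers of x.
Initial conditions: a_0 = -2, a_1 = 2.
Setting the coefficient of each power of x to zero and solving order by order (substituting the coefficients already found):
  x^0: 2 a_2 - 2 a_0 = 0  ->  2 a_2 = 2 a_0 = -4  ->  a_2 = -2
  x^1: 6 a_3 - a_1 = 0  ->  6 a_3 = a_1 = 2  ->  a_3 = 1/3
  x^2: 12 a_4 + 2 a_2 = 0  ->  12 a_4 = -2 a_2 = 4  ->  a_4 = 1/3
  x^3: 20 a_5 + 7 a_3 = 0  ->  20 a_5 = -7 a_3 = -7/3  ->  a_5 = -7/60
Truncated series: y(x) = -2 + 2 x - 2 x^2 + (1/3) x^3 + (1/3) x^4 - (7/60) x^5 + O(x^6).

a_0 = -2; a_1 = 2; a_2 = -2; a_3 = 1/3; a_4 = 1/3; a_5 = -7/60


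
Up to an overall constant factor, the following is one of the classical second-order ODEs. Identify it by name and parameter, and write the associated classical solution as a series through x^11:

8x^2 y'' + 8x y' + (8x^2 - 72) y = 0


All three coefficients share the factor 8; dividing through by 8 gives  x^2 y'' + x y' + (x^2 - 9) y = 0.
This matches the Bessel equation x^2 y'' + x y' + (x^2 - nu^2) y = 0 with nu^2 = 9, so nu = 3; the solution bounded at x = 0 is J_3(x).
Frobenius at x = 0: indicial roots ±nu; for r = nu the recurrence k(k + 2nu) c_k = -c_{k-2} gives the standard series J_nu(x) = sum_{k>=0} (-1)^k / (k! (k+nu)!) (x/2)^(2k+nu). Evaluate the first 5 terms:
  k = 0: (-1)^0 / (0! * 3! * 2^3) x^3 = 1/(1*6*8) x^3 = (1/48) x^3
  k = 1: (-1)^1 / (1! * 4! * 2^5) x^5 = -1/(1*24*32) x^5 = (-1/768) x^5
  k = 2: (-1)^2 / (2! * 5! * 2^7) x^7 = 1/(2*120*128) x^7 = (1/30720) x^7
  k = 3: (-1)^3 / (3! * 6! * 2^9) x^9 = -1/(6*720*512) x^9 = (-1/2211840) x^9
  k = 4: (-1)^4 / (4! * 7! * 2^11) x^11 = 1/(24*5040*2048) x^11 = (1/247726080) x^11
Hence J_3(x) = x^11/247726080 - x^9/2211840 + x^7/30720 - x^5/768 + x^3/48 + ....

J_3(x); series = x^11/247726080 - x^9/2211840 + x^7/30720 - x^5/768 + x^3/48


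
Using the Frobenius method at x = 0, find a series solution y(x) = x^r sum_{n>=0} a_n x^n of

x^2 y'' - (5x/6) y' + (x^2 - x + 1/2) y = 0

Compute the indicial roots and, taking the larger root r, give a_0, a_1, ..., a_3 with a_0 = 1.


Write in Frobenius form y'' + (p(x)/x) y' + (q(x)/x^2) y = 0:
  p(x) = -5/6,  q(x) = x^2 - x + 1/2.
Indicial equation: r(r-1) + (-5/6) r + (1/2) = 0 -> roots r_1 = 3/2, r_2 = 1/3.
Take r = r_1 = 3/2. Let y(x) = x^r sum_{n>=0} a_n x^n with a_0 = 1.
Substitute y = x^r sum a_n x^n and match x^{r+n}. The recurrence is
  D(n) a_n - 1 a_{n-1} + 1 a_{n-2} = 0,  where D(n) = (r+n)(r+n-1) + (-5/6)(r+n) + (1/2).
  a_n = [1 a_{n-1} - 1 a_{n-2}] / D(n).
Since the indicial polynomial factors as (r - r_1)(r - r_2), D(n) = (r_1 + n - r_1)(r_1 + n - r_2) = n(n + 7/6).
Evaluating step by step (a_0 = 1):
  n = 1: D(1) = 1(1 + 7/6) = 13/6; numerator = 1(1) = 1; a_1 = (1)/(13/6) = 6/13
  n = 2: D(2) = 2(2 + 7/6) = 19/3; numerator = 1(6/13) - 1(1) = -7/13; a_2 = (-7/13)/(19/3) = -21/247
  n = 3: D(3) = 3(3 + 7/6) = 25/2; numerator = 1(-21/247) - 1(6/13) = -135/247; a_3 = (-135/247)/(25/2) = -54/1235

r = 3/2; a_0 = 1; a_1 = 6/13; a_2 = -21/247; a_3 = -54/1235


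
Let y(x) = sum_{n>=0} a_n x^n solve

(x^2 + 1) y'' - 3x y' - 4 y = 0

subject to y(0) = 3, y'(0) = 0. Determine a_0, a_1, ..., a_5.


Ansatz: y(x) = sum_{n>=0} a_n x^n, so y'(x) = sum_{n>=1} n a_n x^(n-1) and y''(x) = sum_{n>=2} n(n-1) a_n x^(n-2).
Substitute into P(x) y'' + Q(x) y' + R(x) y = 0 with P(x) = x^2 + 1, Q(x) = -3x, R(x) = -4, and match powers of x.
Initial conditions: a_0 = 3, a_1 = 0.
Setting the coefficient of each power of x to zero and solving order by order (substituting the coefficients already found):
  x^0: 2 a_2 - 4 a_0 = 0  ->  2 a_2 = 4 a_0 = 12  ->  a_2 = 6
  x^1: 6 a_3 - 7 a_1 = 0  ->  6 a_3 = 7 a_1 = 0  ->  a_3 = 0
  x^2: 12 a_4 - 8 a_2 = 0  ->  12 a_4 = 8 a_2 = 48  ->  a_4 = 4
  x^3: 20 a_5 - 7 a_3 = 0  ->  20 a_5 = 7 a_3 = 0  ->  a_5 = 0
Truncated series: y(x) = 3 + 6 x^2 + 4 x^4 + O(x^6).

a_0 = 3; a_1 = 0; a_2 = 6; a_3 = 0; a_4 = 4; a_5 = 0


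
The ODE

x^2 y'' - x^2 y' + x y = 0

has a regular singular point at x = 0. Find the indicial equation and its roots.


Divide by x^2 to reach normal form y'' + P_1(x) y' + P_2(x) y = 0 with P_1(x) = -1 and P_2(x) = 1/x.
x = 0 is a singular point because the y-coefficient 1/x has a pole at x = 0.
It is a regular singular point because x P_1(x) = p(x) = -x and x^2 P_2(x) = q(x) = x are polynomials, hence analytic at x = 0.
p(0) = 0,  q(0) = 0.
Indicial equation: r(r-1) + p(0) r + q(0) = 0, i.e. r^2 + (p(0) - 1) r + q(0) = 0, i.e. r^2 - 1 r = 0.
Discriminant: (-1)^2 - 4(0) = 1, so r = (1 ± 1)/2.
Solving: r_1 = 1, r_2 = 0.

indicial: r^2 - 1 r = 0; roots r_1 = 1, r_2 = 0


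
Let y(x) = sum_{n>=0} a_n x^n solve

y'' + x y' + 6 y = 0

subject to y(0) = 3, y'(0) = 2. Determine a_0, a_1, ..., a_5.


Ansatz: y(x) = sum_{n>=0} a_n x^n, so y'(x) = sum_{n>=1} n a_n x^(n-1) and y''(x) = sum_{n>=2} n(n-1) a_n x^(n-2).
Substitute into P(x) y'' + Q(x) y' + R(x) y = 0 with P(x) = 1, Q(x) = x, R(x) = 6, and match powers of x.
Initial conditions: a_0 = 3, a_1 = 2.
Setting the coefficient of each power of x to zero and solving order by order (substituting the coefficients already found):
  x^0: 2 a_2 + 6 a_0 = 0  ->  2 a_2 = -6 a_0 = -18  ->  a_2 = -9
  x^1: 6 a_3 + 7 a_1 = 0  ->  6 a_3 = -7 a_1 = -14  ->  a_3 = -7/3
  x^2: 12 a_4 + 8 a_2 = 0  ->  12 a_4 = -8 a_2 = 72  ->  a_4 = 6
  x^3: 20 a_5 + 9 a_3 = 0  ->  20 a_5 = -9 a_3 = 21  ->  a_5 = 21/20
Truncated series: y(x) = 3 + 2 x - 9 x^2 - (7/3) x^3 + 6 x^4 + (21/20) x^5 + O(x^6).

a_0 = 3; a_1 = 2; a_2 = -9; a_3 = -7/3; a_4 = 6; a_5 = 21/20


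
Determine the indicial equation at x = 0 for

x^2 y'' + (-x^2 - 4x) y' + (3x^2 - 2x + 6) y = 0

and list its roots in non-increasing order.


Divide by x^2 to reach normal form y'' + P_1(x) y' + P_2(x) y = 0 with P_1(x) = -1 - 4/x and P_2(x) = 3 - 2/x + 6/x^2.
x = 0 is a singular point because the y'-coefficient -1 - 4/x has a pole at x = 0 and the y-coefficient 3 - 2/x + 6/x^2 has a pole at x = 0.
It is a regular singular point because x P_1(x) = p(x) = -x - 4 and x^2 P_2(x) = q(x) = 3x^2 - 2x + 6 are polynomials, hence analytic at x = 0.
p(0) = -4,  q(0) = 6.
Indicial equation: r(r-1) + p(0) r + q(0) = 0, i.e. r^2 + (p(0) - 1) r + q(0) = 0, i.e. r^2 - 5 r + 6 = 0.
Discriminant: (-5)^2 - 4(6) = 1, so r = (5 ± 1)/2.
Solving: r_1 = 3, r_2 = 2.

indicial: r^2 - 5 r + 6 = 0; roots r_1 = 3, r_2 = 2


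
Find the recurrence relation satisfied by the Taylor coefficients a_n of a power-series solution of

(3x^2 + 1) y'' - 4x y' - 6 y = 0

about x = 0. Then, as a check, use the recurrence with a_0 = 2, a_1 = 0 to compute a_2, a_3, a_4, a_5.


Substitute y = sum_n a_n x^n.
(1 + 3 x^2) y'' contributes (n+2)(n+1) a_{n+2} + 3 n(n-1) a_n at x^n.
-4 x y'(x) contributes -4 n a_n at x^n.
-6 y(x) contributes -6 a_n at x^n.
Matching x^n: (n+2)(n+1) a_{n+2} + (3 n(n-1) - 4 n - 6) a_n = 0.
Thus a_{n+2} = (-3 n(n-1) + 4 n + 6) / ((n+1)(n+2)) * a_n.

Check with a_0 = 2, a_1 = 0 (apply the recurrence for n = 0, 1, 2, 3): a_0 = 2, a_1 = 0, a_2 = 6, a_3 = 0, a_4 = 4, a_5 = 0.

a_(n+2) = (-3 n(n-1) + 4 n + 6) / ((n+1)(n+2)) * a_n; check: a_0 = 2, a_1 = 0, a_2 = 6, a_3 = 0, a_4 = 4, a_5 = 0


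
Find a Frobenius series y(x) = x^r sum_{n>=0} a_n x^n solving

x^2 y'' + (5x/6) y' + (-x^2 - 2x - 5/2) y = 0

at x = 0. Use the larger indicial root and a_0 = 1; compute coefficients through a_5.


Write in Frobenius form y'' + (p(x)/x) y' + (q(x)/x^2) y = 0:
  p(x) = 5/6,  q(x) = -x^2 - 2x - 5/2.
Indicial equation: r(r-1) + (5/6) r + (-5/2) = 0 -> roots r_1 = 5/3, r_2 = -3/2.
Take r = r_1 = 5/3. Let y(x) = x^r sum_{n>=0} a_n x^n with a_0 = 1.
Substitute y = x^r sum a_n x^n and match x^{r+n}. The recurrence is
  D(n) a_n - 2 a_{n-1} - 1 a_{n-2} = 0,  where D(n) = (r+n)(r+n-1) + (5/6)(r+n) + (-5/2).
  a_n = [2 a_{n-1} + 1 a_{n-2}] / D(n).
Since the indicial polynomial factors as (r - r_1)(r - r_2), D(n) = (r_1 + n - r_1)(r_1 + n - r_2) = n(n + 19/6).
Evaluating step by step (a_0 = 1):
  n = 1: D(1) = 1(1 + 19/6) = 25/6; numerator = 2(1) = 2; a_1 = (2)/(25/6) = 12/25
  n = 2: D(2) = 2(2 + 19/6) = 31/3; numerator = 2(12/25) + 1(1) = 49/25; a_2 = (49/25)/(31/3) = 147/775
  n = 3: D(3) = 3(3 + 19/6) = 37/2; numerator = 2(147/775) + 1(12/25) = 666/775; a_3 = (666/775)/(37/2) = 36/775
  n = 4: D(4) = 4(4 + 19/6) = 86/3; numerator = 2(36/775) + 1(147/775) = 219/775; a_4 = (219/775)/(86/3) = 657/66650
  n = 5: D(5) = 5(5 + 19/6) = 245/6; numerator = 2(657/66650) + 1(36/775) = 441/6665; a_5 = (441/6665)/(245/6) = 54/33325

r = 5/3; a_0 = 1; a_1 = 12/25; a_2 = 147/775; a_3 = 36/775; a_4 = 657/66650; a_5 = 54/33325


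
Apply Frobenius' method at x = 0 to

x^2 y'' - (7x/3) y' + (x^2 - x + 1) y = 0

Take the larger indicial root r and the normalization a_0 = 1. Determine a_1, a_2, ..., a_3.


Write in Frobenius form y'' + (p(x)/x) y' + (q(x)/x^2) y = 0:
  p(x) = -7/3,  q(x) = x^2 - x + 1.
Indicial equation: r(r-1) + (-7/3) r + (1) = 0 -> roots r_1 = 3, r_2 = 1/3.
Take r = r_1 = 3. Let y(x) = x^r sum_{n>=0} a_n x^n with a_0 = 1.
Substitute y = x^r sum a_n x^n and match x^{r+n}. The recurrence is
  D(n) a_n - 1 a_{n-1} + 1 a_{n-2} = 0,  where D(n) = (r+n)(r+n-1) + (-7/3)(r+n) + (1).
  a_n = [1 a_{n-1} - 1 a_{n-2}] / D(n).
Since the indicial polynomial factors as (r - r_1)(r - r_2), D(n) = (r_1 + n - r_1)(r_1 + n - r_2) = n(n + 8/3).
Evaluating step by step (a_0 = 1):
  n = 1: D(1) = 1(1 + 8/3) = 11/3; numerator = 1(1) = 1; a_1 = (1)/(11/3) = 3/11
  n = 2: D(2) = 2(2 + 8/3) = 28/3; numerator = 1(3/11) - 1(1) = -8/11; a_2 = (-8/11)/(28/3) = -6/77
  n = 3: D(3) = 3(3 + 8/3) = 17; numerator = 1(-6/77) - 1(3/11) = -27/77; a_3 = (-27/77)/(17) = -27/1309

r = 3; a_0 = 1; a_1 = 3/11; a_2 = -6/77; a_3 = -27/1309


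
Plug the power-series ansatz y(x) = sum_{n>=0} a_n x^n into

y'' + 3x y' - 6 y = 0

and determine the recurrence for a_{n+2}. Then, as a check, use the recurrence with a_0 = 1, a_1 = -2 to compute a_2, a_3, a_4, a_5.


Substitute y = sum_n a_n x^n.
y''(x) has coefficient (n+2)(n+1) a_{n+2} at x^n;
3 x y'(x) has coefficient 3 n a_n at x^n (shift);
-6 y(x) has coefficient -6 a_n at x^n.
Matching x^n: (n+2)(n+1) a_{n+2} + (3n - 6) a_n = 0.
Thus a_{n+2} = (-3n + 6) / ((n+1)(n+2)) * a_n.

Check with a_0 = 1, a_1 = -2 (apply the recurrence for n = 0, 1, 2, 3): a_0 = 1, a_1 = -2, a_2 = 3, a_3 = -1, a_4 = 0, a_5 = 3/20.

a_(n+2) = (-3n + 6) / ((n+1)(n+2)) * a_n; check: a_0 = 1, a_1 = -2, a_2 = 3, a_3 = -1, a_4 = 0, a_5 = 3/20


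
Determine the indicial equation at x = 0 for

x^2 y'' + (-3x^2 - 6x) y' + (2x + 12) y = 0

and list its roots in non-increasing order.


Divide by x^2 to reach normal form y'' + P_1(x) y' + P_2(x) y = 0 with P_1(x) = -3 - 6/x and P_2(x) = 2/x + 12/x^2.
x = 0 is a singular point because the y'-coefficient -3 - 6/x has a pole at x = 0 and the y-coefficient 2/x + 12/x^2 has a pole at x = 0.
It is a regular singular point because x P_1(x) = p(x) = -3x - 6 and x^2 P_2(x) = q(x) = 2x + 12 are polynomials, hence analytic at x = 0.
p(0) = -6,  q(0) = 12.
Indicial equation: r(r-1) + p(0) r + q(0) = 0, i.e. r^2 + (p(0) - 1) r + q(0) = 0, i.e. r^2 - 7 r + 12 = 0.
Discriminant: (-7)^2 - 4(12) = 1, so r = (7 ± 1)/2.
Solving: r_1 = 4, r_2 = 3.

indicial: r^2 - 7 r + 12 = 0; roots r_1 = 4, r_2 = 3


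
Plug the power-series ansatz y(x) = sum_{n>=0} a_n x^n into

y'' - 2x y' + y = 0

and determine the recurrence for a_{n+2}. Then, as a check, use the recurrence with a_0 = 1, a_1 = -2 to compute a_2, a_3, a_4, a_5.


Substitute y = sum_n a_n x^n.
y''(x) has coefficient (n+2)(n+1) a_{n+2} at x^n;
-2 x y'(x) has coefficient -2 n a_n at x^n (shift);
y(x) has coefficient 1 a_n at x^n.
Matching x^n: (n+2)(n+1) a_{n+2} + (-2n + 1) a_n = 0.
Thus a_{n+2} = (2n - 1) / ((n+1)(n+2)) * a_n.

Check with a_0 = 1, a_1 = -2 (apply the recurrence for n = 0, 1, 2, 3): a_0 = 1, a_1 = -2, a_2 = -1/2, a_3 = -1/3, a_4 = -1/8, a_5 = -1/12.

a_(n+2) = (2n - 1) / ((n+1)(n+2)) * a_n; check: a_0 = 1, a_1 = -2, a_2 = -1/2, a_3 = -1/3, a_4 = -1/8, a_5 = -1/12


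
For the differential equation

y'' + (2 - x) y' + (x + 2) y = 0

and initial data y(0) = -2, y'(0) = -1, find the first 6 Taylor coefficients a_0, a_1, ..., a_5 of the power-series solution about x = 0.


Ansatz: y(x) = sum_{n>=0} a_n x^n, so y'(x) = sum_{n>=1} n a_n x^(n-1) and y''(x) = sum_{n>=2} n(n-1) a_n x^(n-2).
Substitute into P(x) y'' + Q(x) y' + R(x) y = 0 with P(x) = 1, Q(x) = 2 - x, R(x) = x + 2, and match powers of x.
Initial conditions: a_0 = -2, a_1 = -1.
Setting the coefficient of each power of x to zero and solving order by order (substituting the coefficients already found):
  x^0: 2 a_2 + 2 a_1 + 2 a_0 = 0  ->  2 a_2 = -2 a_1 - 2 a_0 = 6  ->  a_2 = 3
  x^1: 6 a_3 + 4 a_2 + a_1 + a_0 = 0  ->  6 a_3 = -4 a_2 - a_1 - a_0 = -9  ->  a_3 = -3/2
  x^2: 12 a_4 + 6 a_3 + a_1 = 0  ->  12 a_4 = -6 a_3 - a_1 = 10  ->  a_4 = 5/6
  x^3: 20 a_5 + 8 a_4 - a_3 + a_2 = 0  ->  20 a_5 = -8 a_4 + a_3 - a_2 = -67/6  ->  a_5 = -67/120
Truncated series: y(x) = -2 - x + 3 x^2 - (3/2) x^3 + (5/6) x^4 - (67/120) x^5 + O(x^6).

a_0 = -2; a_1 = -1; a_2 = 3; a_3 = -3/2; a_4 = 5/6; a_5 = -67/120


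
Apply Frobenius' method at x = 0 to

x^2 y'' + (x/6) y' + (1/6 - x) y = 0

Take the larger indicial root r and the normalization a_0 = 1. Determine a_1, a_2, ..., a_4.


Write in Frobenius form y'' + (p(x)/x) y' + (q(x)/x^2) y = 0:
  p(x) = 1/6,  q(x) = 1/6 - x.
Indicial equation: r(r-1) + (1/6) r + (1/6) = 0 -> roots r_1 = 1/2, r_2 = 1/3.
Take r = r_1 = 1/2. Let y(x) = x^r sum_{n>=0} a_n x^n with a_0 = 1.
Substitute y = x^r sum a_n x^n and match x^{r+n}. The recurrence is
  D(n) a_n - 1 a_{n-1} = 0,  where D(n) = (r+n)(r+n-1) + (1/6)(r+n) + (1/6).
  a_n = 1 / D(n) * a_{n-1}.
Since the indicial polynomial factors as (r - r_1)(r - r_2), D(n) = (r_1 + n - r_1)(r_1 + n - r_2) = n(n + 1/6).
Evaluating step by step (a_0 = 1):
  n = 1: D(1) = 1(1 + 1/6) = 7/6; numerator = 1(1) = 1; a_1 = (1)/(7/6) = 6/7
  n = 2: D(2) = 2(2 + 1/6) = 13/3; numerator = 1(6/7) = 6/7; a_2 = (6/7)/(13/3) = 18/91
  n = 3: D(3) = 3(3 + 1/6) = 19/2; numerator = 1(18/91) = 18/91; a_3 = (18/91)/(19/2) = 36/1729
  n = 4: D(4) = 4(4 + 1/6) = 50/3; numerator = 1(36/1729) = 36/1729; a_4 = (36/1729)/(50/3) = 54/43225

r = 1/2; a_0 = 1; a_1 = 6/7; a_2 = 18/91; a_3 = 36/1729; a_4 = 54/43225


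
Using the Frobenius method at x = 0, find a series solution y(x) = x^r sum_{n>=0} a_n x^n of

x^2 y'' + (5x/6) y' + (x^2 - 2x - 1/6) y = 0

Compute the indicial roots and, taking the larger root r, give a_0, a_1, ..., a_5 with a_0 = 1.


Write in Frobenius form y'' + (p(x)/x) y' + (q(x)/x^2) y = 0:
  p(x) = 5/6,  q(x) = x^2 - 2x - 1/6.
Indicial equation: r(r-1) + (5/6) r + (-1/6) = 0 -> roots r_1 = 1/2, r_2 = -1/3.
Take r = r_1 = 1/2. Let y(x) = x^r sum_{n>=0} a_n x^n with a_0 = 1.
Substitute y = x^r sum a_n x^n and match x^{r+n}. The recurrence is
  D(n) a_n - 2 a_{n-1} + 1 a_{n-2} = 0,  where D(n) = (r+n)(r+n-1) + (5/6)(r+n) + (-1/6).
  a_n = [2 a_{n-1} - 1 a_{n-2}] / D(n).
Since the indicial polynomial factors as (r - r_1)(r - r_2), D(n) = (r_1 + n - r_1)(r_1 + n - r_2) = n(n + 5/6).
Evaluating step by step (a_0 = 1):
  n = 1: D(1) = 1(1 + 5/6) = 11/6; numerator = 2(1) = 2; a_1 = (2)/(11/6) = 12/11
  n = 2: D(2) = 2(2 + 5/6) = 17/3; numerator = 2(12/11) - 1(1) = 13/11; a_2 = (13/11)/(17/3) = 39/187
  n = 3: D(3) = 3(3 + 5/6) = 23/2; numerator = 2(39/187) - 1(12/11) = -126/187; a_3 = (-126/187)/(23/2) = -252/4301
  n = 4: D(4) = 4(4 + 5/6) = 58/3; numerator = 2(-252/4301) - 1(39/187) = -1401/4301; a_4 = (-1401/4301)/(58/3) = -4203/249458
  n = 5: D(5) = 5(5 + 5/6) = 175/6; numerator = 2(-4203/249458) - 1(-252/4301) = 135/5423; a_5 = (135/5423)/(175/6) = 162/189805

r = 1/2; a_0 = 1; a_1 = 12/11; a_2 = 39/187; a_3 = -252/4301; a_4 = -4203/249458; a_5 = 162/189805


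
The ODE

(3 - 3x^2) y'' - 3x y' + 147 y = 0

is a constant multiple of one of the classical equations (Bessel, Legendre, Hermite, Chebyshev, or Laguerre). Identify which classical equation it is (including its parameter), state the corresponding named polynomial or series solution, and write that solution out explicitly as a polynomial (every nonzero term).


All three coefficients share the factor 3; dividing through by 3 gives  (1 - x^2) y'' - x y' + 49 y = 0.
This matches the Chebyshev equation (1 - x^2) y'' - x y' + n^2 y = 0 (note the -x y' term, not -2x y') with n^2 = 49, so n = 7; the polynomial solution is T_7(x).
With y = sum_k a_k x^k, matching x^k gives (k+2)(k+1) a_{k+2} = (k^2 - n^2) a_k = (k - 7)(k + 7) a_k. The right side vanishes at k = 7, so the series with the parity of 7 terminates at degree 7.
Standard normalization: leading coefficient of T_n is 2^(n-1), so a_7 = 2^6 = 64. Work downward with a_k = (k+1)(k+2) a_{k+2} / ((k - 7)(k + 7)):
  a_5 = (6)(7)(64) / ((5 - 7)(5 + 7)) = 2688/(-24) = -112
  a_3 = (4)(5)(-112) / ((3 - 7)(3 + 7)) = -2240/(-40) = 56
  a_1 = (2)(3)(56) / ((1 - 7)(1 + 7)) = 336/(-48) = -7
Hence T_7(x) = 64 x^7 - 112 x^5 + 56 x^3 - 7 x.

T_7(x); series = 64 x^7 - 112 x^5 + 56 x^3 - 7 x


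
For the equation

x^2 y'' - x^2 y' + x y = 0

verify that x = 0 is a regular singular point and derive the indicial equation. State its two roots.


Divide by x^2 to reach normal form y'' + P_1(x) y' + P_2(x) y = 0 with P_1(x) = -1 and P_2(x) = 1/x.
x = 0 is a singular point because the y-coefficient 1/x has a pole at x = 0.
It is a regular singular point because x P_1(x) = p(x) = -x and x^2 P_2(x) = q(x) = x are polynomials, hence analytic at x = 0.
p(0) = 0,  q(0) = 0.
Indicial equation: r(r-1) + p(0) r + q(0) = 0, i.e. r^2 + (p(0) - 1) r + q(0) = 0, i.e. r^2 - 1 r = 0.
Discriminant: (-1)^2 - 4(0) = 1, so r = (1 ± 1)/2.
Solving: r_1 = 1, r_2 = 0.

indicial: r^2 - 1 r = 0; roots r_1 = 1, r_2 = 0


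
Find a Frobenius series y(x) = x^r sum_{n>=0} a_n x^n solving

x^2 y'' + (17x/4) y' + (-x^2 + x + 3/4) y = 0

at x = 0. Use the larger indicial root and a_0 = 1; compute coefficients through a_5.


Write in Frobenius form y'' + (p(x)/x) y' + (q(x)/x^2) y = 0:
  p(x) = 17/4,  q(x) = -x^2 + x + 3/4.
Indicial equation: r(r-1) + (17/4) r + (3/4) = 0 -> roots r_1 = -1/4, r_2 = -3.
Take r = r_1 = -1/4. Let y(x) = x^r sum_{n>=0} a_n x^n with a_0 = 1.
Substitute y = x^r sum a_n x^n and match x^{r+n}. The recurrence is
  D(n) a_n + 1 a_{n-1} - 1 a_{n-2} = 0,  where D(n) = (r+n)(r+n-1) + (17/4)(r+n) + (3/4).
  a_n = [-1 a_{n-1} + 1 a_{n-2}] / D(n).
Since the indicial polynomial factors as (r - r_1)(r - r_2), D(n) = (r_1 + n - r_1)(r_1 + n - r_2) = n(n + 11/4).
Evaluating step by step (a_0 = 1):
  n = 1: D(1) = 1(1 + 11/4) = 15/4; numerator = -1(1) = -1; a_1 = (-1)/(15/4) = -4/15
  n = 2: D(2) = 2(2 + 11/4) = 19/2; numerator = -1(-4/15) + 1(1) = 19/15; a_2 = (19/15)/(19/2) = 2/15
  n = 3: D(3) = 3(3 + 11/4) = 69/4; numerator = -1(2/15) + 1(-4/15) = -2/5; a_3 = (-2/5)/(69/4) = -8/345
  n = 4: D(4) = 4(4 + 11/4) = 27; numerator = -1(-8/345) + 1(2/15) = 18/115; a_4 = (18/115)/(27) = 2/345
  n = 5: D(5) = 5(5 + 11/4) = 155/4; numerator = -1(2/345) + 1(-8/345) = -2/69; a_5 = (-2/69)/(155/4) = -8/10695

r = -1/4; a_0 = 1; a_1 = -4/15; a_2 = 2/15; a_3 = -8/345; a_4 = 2/345; a_5 = -8/10695


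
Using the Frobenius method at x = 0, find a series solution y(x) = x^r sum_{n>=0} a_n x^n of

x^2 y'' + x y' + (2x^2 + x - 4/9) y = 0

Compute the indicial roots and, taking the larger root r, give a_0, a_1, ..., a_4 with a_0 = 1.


Write in Frobenius form y'' + (p(x)/x) y' + (q(x)/x^2) y = 0:
  p(x) = 1,  q(x) = 2x^2 + x - 4/9.
Indicial equation: r(r-1) + (1) r + (-4/9) = 0 -> roots r_1 = 2/3, r_2 = -2/3.
Take r = r_1 = 2/3. Let y(x) = x^r sum_{n>=0} a_n x^n with a_0 = 1.
Substitute y = x^r sum a_n x^n and match x^{r+n}. The recurrence is
  D(n) a_n + 1 a_{n-1} + 2 a_{n-2} = 0,  where D(n) = (r+n)(r+n-1) + (1)(r+n) + (-4/9).
  a_n = [-1 a_{n-1} - 2 a_{n-2}] / D(n).
Since the indicial polynomial factors as (r - r_1)(r - r_2), D(n) = (r_1 + n - r_1)(r_1 + n - r_2) = n(n + 4/3).
Evaluating step by step (a_0 = 1):
  n = 1: D(1) = 1(1 + 4/3) = 7/3; numerator = -1(1) = -1; a_1 = (-1)/(7/3) = -3/7
  n = 2: D(2) = 2(2 + 4/3) = 20/3; numerator = -1(-3/7) - 2(1) = -11/7; a_2 = (-11/7)/(20/3) = -33/140
  n = 3: D(3) = 3(3 + 4/3) = 13; numerator = -1(-33/140) - 2(-3/7) = 153/140; a_3 = (153/140)/(13) = 153/1820
  n = 4: D(4) = 4(4 + 4/3) = 64/3; numerator = -1(153/1820) - 2(-33/140) = 141/364; a_4 = (141/364)/(64/3) = 423/23296

r = 2/3; a_0 = 1; a_1 = -3/7; a_2 = -33/140; a_3 = 153/1820; a_4 = 423/23296


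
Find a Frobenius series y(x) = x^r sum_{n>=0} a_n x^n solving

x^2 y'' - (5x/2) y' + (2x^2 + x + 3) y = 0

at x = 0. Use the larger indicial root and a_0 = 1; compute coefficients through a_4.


Write in Frobenius form y'' + (p(x)/x) y' + (q(x)/x^2) y = 0:
  p(x) = -5/2,  q(x) = 2x^2 + x + 3.
Indicial equation: r(r-1) + (-5/2) r + (3) = 0 -> roots r_1 = 2, r_2 = 3/2.
Take r = r_1 = 2. Let y(x) = x^r sum_{n>=0} a_n x^n with a_0 = 1.
Substitute y = x^r sum a_n x^n and match x^{r+n}. The recurrence is
  D(n) a_n + 1 a_{n-1} + 2 a_{n-2} = 0,  where D(n) = (r+n)(r+n-1) + (-5/2)(r+n) + (3).
  a_n = [-1 a_{n-1} - 2 a_{n-2}] / D(n).
Since the indicial polynomial factors as (r - r_1)(r - r_2), D(n) = (r_1 + n - r_1)(r_1 + n - r_2) = n(n + 1/2).
Evaluating step by step (a_0 = 1):
  n = 1: D(1) = 1(1 + 1/2) = 3/2; numerator = -1(1) = -1; a_1 = (-1)/(3/2) = -2/3
  n = 2: D(2) = 2(2 + 1/2) = 5; numerator = -1(-2/3) - 2(1) = -4/3; a_2 = (-4/3)/(5) = -4/15
  n = 3: D(3) = 3(3 + 1/2) = 21/2; numerator = -1(-4/15) - 2(-2/3) = 8/5; a_3 = (8/5)/(21/2) = 16/105
  n = 4: D(4) = 4(4 + 1/2) = 18; numerator = -1(16/105) - 2(-4/15) = 8/21; a_4 = (8/21)/(18) = 4/189

r = 2; a_0 = 1; a_1 = -2/3; a_2 = -4/15; a_3 = 16/105; a_4 = 4/189


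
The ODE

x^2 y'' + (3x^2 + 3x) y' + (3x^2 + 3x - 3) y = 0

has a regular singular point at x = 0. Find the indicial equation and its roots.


Divide by x^2 to reach normal form y'' + P_1(x) y' + P_2(x) y = 0 with P_1(x) = 3 + 3/x and P_2(x) = 3 + 3/x - 3/x^2.
x = 0 is a singular point because the y'-coefficient 3 + 3/x has a pole at x = 0 and the y-coefficient 3 + 3/x - 3/x^2 has a pole at x = 0.
It is a regular singular point because x P_1(x) = p(x) = 3x + 3 and x^2 P_2(x) = q(x) = 3x^2 + 3x - 3 are polynomials, hence analytic at x = 0.
p(0) = 3,  q(0) = -3.
Indicial equation: r(r-1) + p(0) r + q(0) = 0, i.e. r^2 + (p(0) - 1) r + q(0) = 0, i.e. r^2 + 2 r - 3 = 0.
Discriminant: (2)^2 - 4(-3) = 16, so r = (-2 ± 4)/2.
Solving: r_1 = 1, r_2 = -3.

indicial: r^2 + 2 r - 3 = 0; roots r_1 = 1, r_2 = -3


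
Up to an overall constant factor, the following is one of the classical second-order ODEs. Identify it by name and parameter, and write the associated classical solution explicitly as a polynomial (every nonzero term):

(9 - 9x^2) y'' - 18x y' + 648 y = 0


All three coefficients share the factor 9; dividing through by 9 gives  (1 - x^2) y'' - 2x y' + 72 y = 0.
This matches the Legendre equation (1 - x^2) y'' - 2x y' + n(n+1) y = 0 (note the -2x y' term) with n(n+1) = 72, so n = 8; the polynomial solution is P_8(x).
With y = sum_k a_k x^k, matching x^k gives (k+2)(k+1) a_{k+2} = [k(k+1) - n(n+1)] a_k = (k - 8)(k + 9) a_k. The right side vanishes at k = 8, so the series with the parity of 8 terminates at degree 8.
Standard normalization (P_n(1) = 1): leading coefficient (2n)!/(2^n (n!)^2) = 20922789888000/(256*1625702400) = 6435/128, so a_8 = 6435/128. Work downward with a_k = (k+1)(k+2) a_{k+2} / ((k - 8)(k + 9)):
  a_6 = (7)(8)(6435/128) / ((6 - 8)(6 + 9)) = (45045/16)/(-30) = -3003/32
  a_4 = (5)(6)(-3003/32) / ((4 - 8)(4 + 9)) = (-45045/16)/(-52) = 3465/64
  a_2 = (3)(4)(3465/64) / ((2 - 8)(2 + 9)) = (10395/16)/(-66) = -315/32
  a_0 = (1)(2)(-315/32) / ((0 - 8)(0 + 9)) = (-315/16)/(-72) = 35/128
Hence P_8(x) = 6435 x^8/128 - 3003 x^6/32 + 3465 x^4/64 - 315 x^2/32 + 35/128.

P_8(x); series = 6435 x^8/128 - 3003 x^6/32 + 3465 x^4/64 - 315 x^2/32 + 35/128


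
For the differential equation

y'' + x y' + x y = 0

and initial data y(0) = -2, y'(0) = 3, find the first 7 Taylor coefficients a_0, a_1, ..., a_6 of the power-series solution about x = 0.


Ansatz: y(x) = sum_{n>=0} a_n x^n, so y'(x) = sum_{n>=1} n a_n x^(n-1) and y''(x) = sum_{n>=2} n(n-1) a_n x^(n-2).
Substitute into P(x) y'' + Q(x) y' + R(x) y = 0 with P(x) = 1, Q(x) = x, R(x) = x, and match powers of x.
Initial conditions: a_0 = -2, a_1 = 3.
Setting the coefficient of each power of x to zero and solving order by order (substituting the coefficients already found):
  x^0: 2 a_2 = 0  ->  a_2 = 0
  x^1: 6 a_3 + a_1 + a_0 = 0  ->  6 a_3 = -a_1 - a_0 = -1  ->  a_3 = -1/6
  x^2: 12 a_4 + 2 a_2 + a_1 = 0  ->  12 a_4 = -2 a_2 - a_1 = -3  ->  a_4 = -1/4
  x^3: 20 a_5 + 3 a_3 + a_2 = 0  ->  20 a_5 = -3 a_3 - a_2 = 1/2  ->  a_5 = 1/40
  x^4: 30 a_6 + 4 a_4 + a_3 = 0  ->  30 a_6 = -4 a_4 - a_3 = 7/6  ->  a_6 = 7/180
Truncated series: y(x) = -2 + 3 x - (1/6) x^3 - (1/4) x^4 + (1/40) x^5 + (7/180) x^6 + O(x^7).

a_0 = -2; a_1 = 3; a_2 = 0; a_3 = -1/6; a_4 = -1/4; a_5 = 1/40; a_6 = 7/180


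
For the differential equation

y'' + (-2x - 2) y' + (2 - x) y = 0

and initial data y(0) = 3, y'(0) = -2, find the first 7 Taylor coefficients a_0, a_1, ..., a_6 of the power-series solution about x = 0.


Ansatz: y(x) = sum_{n>=0} a_n x^n, so y'(x) = sum_{n>=1} n a_n x^(n-1) and y''(x) = sum_{n>=2} n(n-1) a_n x^(n-2).
Substitute into P(x) y'' + Q(x) y' + R(x) y = 0 with P(x) = 1, Q(x) = -2x - 2, R(x) = 2 - x, and match powers of x.
Initial conditions: a_0 = 3, a_1 = -2.
Setting the coefficient of each power of x to zero and solving order by order (substituting the coefficients already found):
  x^0: 2 a_2 - 2 a_1 + 2 a_0 = 0  ->  2 a_2 = 2 a_1 - 2 a_0 = -10  ->  a_2 = -5
  x^1: 6 a_3 - 4 a_2 - a_0 = 0  ->  6 a_3 = 4 a_2 + a_0 = -17  ->  a_3 = -17/6
  x^2: 12 a_4 - 6 a_3 - 2 a_2 - a_1 = 0  ->  12 a_4 = 6 a_3 + 2 a_2 + a_1 = -29  ->  a_4 = -29/12
  x^3: 20 a_5 - 8 a_4 - 4 a_3 - a_2 = 0  ->  20 a_5 = 8 a_4 + 4 a_3 + a_2 = -107/3  ->  a_5 = -107/60
  x^4: 30 a_6 - 10 a_5 - 6 a_4 - a_3 = 0  ->  30 a_6 = 10 a_5 + 6 a_4 + a_3 = -211/6  ->  a_6 = -211/180
Truncated series: y(x) = 3 - 2 x - 5 x^2 - (17/6) x^3 - (29/12) x^4 - (107/60) x^5 - (211/180) x^6 + O(x^7).

a_0 = 3; a_1 = -2; a_2 = -5; a_3 = -17/6; a_4 = -29/12; a_5 = -107/60; a_6 = -211/180


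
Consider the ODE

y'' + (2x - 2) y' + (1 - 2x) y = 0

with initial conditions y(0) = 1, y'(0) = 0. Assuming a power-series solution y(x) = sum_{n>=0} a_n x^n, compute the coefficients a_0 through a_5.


Ansatz: y(x) = sum_{n>=0} a_n x^n, so y'(x) = sum_{n>=1} n a_n x^(n-1) and y''(x) = sum_{n>=2} n(n-1) a_n x^(n-2).
Substitute into P(x) y'' + Q(x) y' + R(x) y = 0 with P(x) = 1, Q(x) = 2x - 2, R(x) = 1 - 2x, and match powers of x.
Initial conditions: a_0 = 1, a_1 = 0.
Setting the coefficient of each power of x to zero and solving order by order (substituting the coefficients already found):
  x^0: 2 a_2 - 2 a_1 + a_0 = 0  ->  2 a_2 = 2 a_1 - a_0 = -1  ->  a_2 = -1/2
  x^1: 6 a_3 - 4 a_2 + 3 a_1 - 2 a_0 = 0  ->  6 a_3 = 4 a_2 - 3 a_1 + 2 a_0 = 0  ->  a_3 = 0
  x^2: 12 a_4 - 6 a_3 + 5 a_2 - 2 a_1 = 0  ->  12 a_4 = 6 a_3 - 5 a_2 + 2 a_1 = 5/2  ->  a_4 = 5/24
  x^3: 20 a_5 - 8 a_4 + 7 a_3 - 2 a_2 = 0  ->  20 a_5 = 8 a_4 - 7 a_3 + 2 a_2 = 2/3  ->  a_5 = 1/30
Truncated series: y(x) = 1 - (1/2) x^2 + (5/24) x^4 + (1/30) x^5 + O(x^6).

a_0 = 1; a_1 = 0; a_2 = -1/2; a_3 = 0; a_4 = 5/24; a_5 = 1/30


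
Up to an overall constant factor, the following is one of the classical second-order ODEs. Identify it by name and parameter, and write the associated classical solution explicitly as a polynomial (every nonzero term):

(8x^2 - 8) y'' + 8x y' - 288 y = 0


All three coefficients share the factor -8; dividing through by -8 gives  (1 - x^2) y'' - x y' + 36 y = 0.
This matches the Chebyshev equation (1 - x^2) y'' - x y' + n^2 y = 0 (note the -x y' term, not -2x y') with n^2 = 36, so n = 6; the polynomial solution is T_6(x).
With y = sum_k a_k x^k, matching x^k gives (k+2)(k+1) a_{k+2} = (k^2 - n^2) a_k = (k - 6)(k + 6) a_k. The right side vanishes at k = 6, so the series with the parity of 6 terminates at degree 6.
Standard normalization: leading coefficient of T_n is 2^(n-1), so a_6 = 2^5 = 32. Work downward with a_k = (k+1)(k+2) a_{k+2} / ((k - 6)(k + 6)):
  a_4 = (5)(6)(32) / ((4 - 6)(4 + 6)) = 960/(-20) = -48
  a_2 = (3)(4)(-48) / ((2 - 6)(2 + 6)) = -576/(-32) = 18
  a_0 = (1)(2)(18) / ((0 - 6)(0 + 6)) = 36/(-36) = -1
Hence T_6(x) = 32 x^6 - 48 x^4 + 18 x^2 - 1.

T_6(x); series = 32 x^6 - 48 x^4 + 18 x^2 - 1


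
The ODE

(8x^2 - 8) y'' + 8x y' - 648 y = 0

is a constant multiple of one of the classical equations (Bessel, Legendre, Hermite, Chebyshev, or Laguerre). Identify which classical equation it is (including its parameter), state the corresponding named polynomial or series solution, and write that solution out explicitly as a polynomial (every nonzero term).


All three coefficients share the factor -8; dividing through by -8 gives  (1 - x^2) y'' - x y' + 81 y = 0.
This matches the Chebyshev equation (1 - x^2) y'' - x y' + n^2 y = 0 (note the -x y' term, not -2x y') with n^2 = 81, so n = 9; the polynomial solution is T_9(x).
With y = sum_k a_k x^k, matching x^k gives (k+2)(k+1) a_{k+2} = (k^2 - n^2) a_k = (k - 9)(k + 9) a_k. The right side vanishes at k = 9, so the series with the parity of 9 terminates at degree 9.
Standard normalization: leading coefficient of T_n is 2^(n-1), so a_9 = 2^8 = 256. Work downward with a_k = (k+1)(k+2) a_{k+2} / ((k - 9)(k + 9)):
  a_7 = (8)(9)(256) / ((7 - 9)(7 + 9)) = 18432/(-32) = -576
  a_5 = (6)(7)(-576) / ((5 - 9)(5 + 9)) = -24192/(-56) = 432
  a_3 = (4)(5)(432) / ((3 - 9)(3 + 9)) = 8640/(-72) = -120
  a_1 = (2)(3)(-120) / ((1 - 9)(1 + 9)) = -720/(-80) = 9
Hence T_9(x) = 256 x^9 - 576 x^7 + 432 x^5 - 120 x^3 + 9 x.

T_9(x); series = 256 x^9 - 576 x^7 + 432 x^5 - 120 x^3 + 9 x


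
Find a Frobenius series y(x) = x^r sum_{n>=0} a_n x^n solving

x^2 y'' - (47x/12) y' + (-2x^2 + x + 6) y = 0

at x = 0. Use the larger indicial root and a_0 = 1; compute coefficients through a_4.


Write in Frobenius form y'' + (p(x)/x) y' + (q(x)/x^2) y = 0:
  p(x) = -47/12,  q(x) = -2x^2 + x + 6.
Indicial equation: r(r-1) + (-47/12) r + (6) = 0 -> roots r_1 = 8/3, r_2 = 9/4.
Take r = r_1 = 8/3. Let y(x) = x^r sum_{n>=0} a_n x^n with a_0 = 1.
Substitute y = x^r sum a_n x^n and match x^{r+n}. The recurrence is
  D(n) a_n + 1 a_{n-1} - 2 a_{n-2} = 0,  where D(n) = (r+n)(r+n-1) + (-47/12)(r+n) + (6).
  a_n = [-1 a_{n-1} + 2 a_{n-2}] / D(n).
Since the indicial polynomial factors as (r - r_1)(r - r_2), D(n) = (r_1 + n - r_1)(r_1 + n - r_2) = n(n + 5/12).
Evaluating step by step (a_0 = 1):
  n = 1: D(1) = 1(1 + 5/12) = 17/12; numerator = -1(1) = -1; a_1 = (-1)/(17/12) = -12/17
  n = 2: D(2) = 2(2 + 5/12) = 29/6; numerator = -1(-12/17) + 2(1) = 46/17; a_2 = (46/17)/(29/6) = 276/493
  n = 3: D(3) = 3(3 + 5/12) = 41/4; numerator = -1(276/493) + 2(-12/17) = -972/493; a_3 = (-972/493)/(41/4) = -3888/20213
  n = 4: D(4) = 4(4 + 5/12) = 53/3; numerator = -1(-3888/20213) + 2(276/493) = 1560/1189; a_4 = (1560/1189)/(53/3) = 4680/63017

r = 8/3; a_0 = 1; a_1 = -12/17; a_2 = 276/493; a_3 = -3888/20213; a_4 = 4680/63017


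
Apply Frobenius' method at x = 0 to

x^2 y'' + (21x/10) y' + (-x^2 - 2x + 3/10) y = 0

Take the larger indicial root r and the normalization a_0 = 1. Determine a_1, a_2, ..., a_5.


Write in Frobenius form y'' + (p(x)/x) y' + (q(x)/x^2) y = 0:
  p(x) = 21/10,  q(x) = -x^2 - 2x + 3/10.
Indicial equation: r(r-1) + (21/10) r + (3/10) = 0 -> roots r_1 = -1/2, r_2 = -3/5.
Take r = r_1 = -1/2. Let y(x) = x^r sum_{n>=0} a_n x^n with a_0 = 1.
Substitute y = x^r sum a_n x^n and match x^{r+n}. The recurrence is
  D(n) a_n - 2 a_{n-1} - 1 a_{n-2} = 0,  where D(n) = (r+n)(r+n-1) + (21/10)(r+n) + (3/10).
  a_n = [2 a_{n-1} + 1 a_{n-2}] / D(n).
Since the indicial polynomial factors as (r - r_1)(r - r_2), D(n) = (r_1 + n - r_1)(r_1 + n - r_2) = n(n + 1/10).
Evaluating step by step (a_0 = 1):
  n = 1: D(1) = 1(1 + 1/10) = 11/10; numerator = 2(1) = 2; a_1 = (2)/(11/10) = 20/11
  n = 2: D(2) = 2(2 + 1/10) = 21/5; numerator = 2(20/11) + 1(1) = 51/11; a_2 = (51/11)/(21/5) = 85/77
  n = 3: D(3) = 3(3 + 1/10) = 93/10; numerator = 2(85/77) + 1(20/11) = 310/77; a_3 = (310/77)/(93/10) = 100/231
  n = 4: D(4) = 4(4 + 1/10) = 82/5; numerator = 2(100/231) + 1(85/77) = 65/33; a_4 = (65/33)/(82/5) = 325/2706
  n = 5: D(5) = 5(5 + 1/10) = 51/2; numerator = 2(325/2706) + 1(100/231) = 2125/3157; a_5 = (2125/3157)/(51/2) = 250/9471

r = -1/2; a_0 = 1; a_1 = 20/11; a_2 = 85/77; a_3 = 100/231; a_4 = 325/2706; a_5 = 250/9471


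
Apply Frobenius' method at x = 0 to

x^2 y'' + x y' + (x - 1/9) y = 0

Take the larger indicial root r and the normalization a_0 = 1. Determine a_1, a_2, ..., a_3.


Write in Frobenius form y'' + (p(x)/x) y' + (q(x)/x^2) y = 0:
  p(x) = 1,  q(x) = x - 1/9.
Indicial equation: r(r-1) + (1) r + (-1/9) = 0 -> roots r_1 = 1/3, r_2 = -1/3.
Take r = r_1 = 1/3. Let y(x) = x^r sum_{n>=0} a_n x^n with a_0 = 1.
Substitute y = x^r sum a_n x^n and match x^{r+n}. The recurrence is
  D(n) a_n + 1 a_{n-1} = 0,  where D(n) = (r+n)(r+n-1) + (1)(r+n) + (-1/9).
  a_n = -1 / D(n) * a_{n-1}.
Since the indicial polynomial factors as (r - r_1)(r - r_2), D(n) = (r_1 + n - r_1)(r_1 + n - r_2) = n(n + 2/3).
Evaluating step by step (a_0 = 1):
  n = 1: D(1) = 1(1 + 2/3) = 5/3; numerator = -1(1) = -1; a_1 = (-1)/(5/3) = -3/5
  n = 2: D(2) = 2(2 + 2/3) = 16/3; numerator = -1(-3/5) = 3/5; a_2 = (3/5)/(16/3) = 9/80
  n = 3: D(3) = 3(3 + 2/3) = 11; numerator = -1(9/80) = -9/80; a_3 = (-9/80)/(11) = -9/880

r = 1/3; a_0 = 1; a_1 = -3/5; a_2 = 9/80; a_3 = -9/880


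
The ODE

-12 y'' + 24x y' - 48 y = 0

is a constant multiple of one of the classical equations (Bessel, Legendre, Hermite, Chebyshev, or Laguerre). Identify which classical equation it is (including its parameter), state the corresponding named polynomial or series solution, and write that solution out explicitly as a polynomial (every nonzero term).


All three coefficients share the factor -12; dividing through by -12 gives  y'' - 2x y' + 4 y = 0.
This matches the Hermite equation y'' - 2x y' + 2n y = 0 with 2n = 4, so n = 2; the polynomial solution is H_2(x).
With y = sum_k a_k x^k, matching x^k gives (k+2)(k+1) a_{k+2} = 2(k - n) a_k = 2(k - 2) a_k. The right side vanishes at k = 2, so the series with the parity of 2 terminates at degree 2.
Standard normalization: leading coefficient of H_n is 2^n, so a_2 = 2^2 = 4. Work downward with a_k = (k+1)(k+2) a_{k+2} / (2(k - n)):
  a_0 = (1)(2)(4) / (2(0 - 2)) = 8/(-4) = -2
Hence H_2(x) = 4 x^2 - 2.

H_2(x); series = 4 x^2 - 2


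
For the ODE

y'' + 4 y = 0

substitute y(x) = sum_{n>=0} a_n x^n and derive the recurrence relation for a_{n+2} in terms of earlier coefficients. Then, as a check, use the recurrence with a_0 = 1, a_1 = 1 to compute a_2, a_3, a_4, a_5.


Substitute y = sum_n a_n x^n into y'' + (const) y = 0.
y''(x) = sum_{n>=0} (n+2)(n+1) a_{n+2} x^n.
The ODE becomes sum_n [(n+2)(n+1) a_{n+2} + 4 a_n] x^n = 0.
Setting each coefficient to zero gives the recurrence:
  (n+2)(n+1) a_{n+2} + 4 a_n = 0,
  a_{n+2} = -4 / ((n+1)(n+2)) a_n.

Check with a_0 = 1, a_1 = 1 (apply the recurrence for n = 0, 1, 2, 3): a_0 = 1, a_1 = 1, a_2 = -2, a_3 = -2/3, a_4 = 2/3, a_5 = 2/15.

a_{n+2} = -4/((n+1)(n+2)) * a_n; check: a_0 = 1, a_1 = 1, a_2 = -2, a_3 = -2/3, a_4 = 2/3, a_5 = 2/15
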